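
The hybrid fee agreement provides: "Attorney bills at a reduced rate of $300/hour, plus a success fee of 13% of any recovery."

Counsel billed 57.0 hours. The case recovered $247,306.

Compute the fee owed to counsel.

$49,249.78

Hourly: 57.0 × $300 = $17,100.00
Success fee: 13% of $247,306 = $32,149.78
Total: $17,100.00 + $32,149.78 = $49,249.78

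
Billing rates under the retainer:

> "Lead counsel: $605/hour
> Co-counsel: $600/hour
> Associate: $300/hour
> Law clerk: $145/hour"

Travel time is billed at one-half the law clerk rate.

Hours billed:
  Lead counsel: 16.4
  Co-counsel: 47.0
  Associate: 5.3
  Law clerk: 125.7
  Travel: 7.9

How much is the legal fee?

$58,511.25

Lead counsel: 16.4 × $605 = $9,922.00
Co-counsel: 47.0 × $600 = $28,200.00
Associate: 5.3 × $300 = $1,590.00
Law clerk: 125.7 × $145 = $18,226.50
Subtotal: $9,922.00 + $28,200.00 + $1,590.00 + $18,226.50 = $57,938.50
Travel: 7.9 × ($145 ÷ 2) = 7.9 × $72.50 = $572.75
Total: $57,938.50 + $572.75 = $58,511.25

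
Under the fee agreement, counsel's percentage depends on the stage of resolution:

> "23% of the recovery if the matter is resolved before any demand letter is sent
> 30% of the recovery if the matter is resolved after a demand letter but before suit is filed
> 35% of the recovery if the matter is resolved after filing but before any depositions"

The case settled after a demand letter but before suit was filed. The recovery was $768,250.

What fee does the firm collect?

The matter settled after a demand letter but before suit was filed, so the 30% rate applies.
$768,250 × 30% = $230,475.00

$230,475.00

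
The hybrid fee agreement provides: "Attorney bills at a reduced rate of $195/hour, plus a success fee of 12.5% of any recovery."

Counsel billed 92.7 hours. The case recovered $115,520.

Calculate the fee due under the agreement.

Hourly: 92.7 × $195 = $18,076.50
Success fee: 12.5% of $115,520 = $14,440.00
Total: $18,076.50 + $14,440.00 = $32,516.50

$32,516.50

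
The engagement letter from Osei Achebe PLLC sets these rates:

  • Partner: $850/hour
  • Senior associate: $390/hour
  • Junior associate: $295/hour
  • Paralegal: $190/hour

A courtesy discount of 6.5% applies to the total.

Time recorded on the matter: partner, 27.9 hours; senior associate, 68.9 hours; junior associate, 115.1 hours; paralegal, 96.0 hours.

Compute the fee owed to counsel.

$96,099.77

Partner: 27.9 × $850 = $23,715.00
Senior associate: 68.9 × $390 = $26,871.00
Junior associate: 115.1 × $295 = $33,954.50
Paralegal: 96.0 × $190 = $18,240.00
Subtotal: $102,780.50
Less 6.5% discount: −$6,680.73
Total: $102,780.50 − $6,680.73 = $96,099.77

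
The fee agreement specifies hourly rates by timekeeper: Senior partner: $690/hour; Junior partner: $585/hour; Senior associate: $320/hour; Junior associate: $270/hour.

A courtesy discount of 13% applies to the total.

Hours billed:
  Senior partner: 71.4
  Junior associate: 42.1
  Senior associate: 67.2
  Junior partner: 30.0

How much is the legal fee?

$86,727.69

Senior partner: 71.4 × $690 = $49,266.00
Junior partner: 30.0 × $585 = $17,550.00
Senior associate: 67.2 × $320 = $21,504.00
Junior associate: 42.1 × $270 = $11,367.00
Subtotal: $99,687.00
Less 13% discount: −$12,959.31
Total: $99,687.00 − $12,959.31 = $86,727.69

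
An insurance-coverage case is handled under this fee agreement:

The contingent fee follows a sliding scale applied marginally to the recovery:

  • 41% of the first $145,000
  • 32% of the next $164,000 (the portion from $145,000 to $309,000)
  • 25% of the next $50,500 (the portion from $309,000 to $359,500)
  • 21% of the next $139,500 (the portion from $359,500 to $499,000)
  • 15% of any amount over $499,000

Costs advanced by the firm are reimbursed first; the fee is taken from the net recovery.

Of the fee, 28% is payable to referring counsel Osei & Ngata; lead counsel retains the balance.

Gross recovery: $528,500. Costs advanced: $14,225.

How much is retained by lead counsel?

Fee base (net of costs): $528,500 − $14,225 = $514,275
First $145,000 at 41% = $59,450.00
Next $164,000 at 32% = $52,480.00
Next $50,500 at 25% = $12,625.00
Next $139,500 at 21% = $29,295.00
Remaining $15,275 at 15% = $2,291.25
Fee: $59,450.00 + $52,480.00 + $12,625.00 + $29,295.00 + $2,291.25 = $156,141.25
Referral share: 28% of $156,141.25 = $43,719.55; lead counsel retains $156,141.25 − $43,719.55 = $112,421.70.

$112,421.70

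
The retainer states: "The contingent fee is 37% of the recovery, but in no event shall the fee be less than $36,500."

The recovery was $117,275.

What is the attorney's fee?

$43,391.75

37% of $117,275 = $43,391.75
That exceeds the $36,500 minimum.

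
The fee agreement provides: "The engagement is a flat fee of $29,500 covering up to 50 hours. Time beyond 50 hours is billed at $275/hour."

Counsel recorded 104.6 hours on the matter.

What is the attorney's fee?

Flat fee: $29,500.00
Excess hours: 104.6 − 50 = 54.6
Overrun: 54.6 × $275 = $15,015.00
Total: $29,500.00 + $15,015.00 = $44,515.00

$44,515.00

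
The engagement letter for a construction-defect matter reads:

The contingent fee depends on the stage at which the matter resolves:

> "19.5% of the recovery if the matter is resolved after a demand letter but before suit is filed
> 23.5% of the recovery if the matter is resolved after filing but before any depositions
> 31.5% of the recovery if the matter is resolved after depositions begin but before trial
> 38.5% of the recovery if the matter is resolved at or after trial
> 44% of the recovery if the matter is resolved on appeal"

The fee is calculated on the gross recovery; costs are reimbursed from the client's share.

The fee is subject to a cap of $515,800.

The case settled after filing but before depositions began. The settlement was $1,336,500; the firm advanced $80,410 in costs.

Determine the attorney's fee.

Fee base is the gross recovery, $1,336,500; costs are reimbursed separately.
The matter settled after filing but before depositions began, so the 23.5% rate applies.
$1,336,500 × 23.5% = $314,077.50
$314,077.50 is under the $515,800 cap.

$314,077.50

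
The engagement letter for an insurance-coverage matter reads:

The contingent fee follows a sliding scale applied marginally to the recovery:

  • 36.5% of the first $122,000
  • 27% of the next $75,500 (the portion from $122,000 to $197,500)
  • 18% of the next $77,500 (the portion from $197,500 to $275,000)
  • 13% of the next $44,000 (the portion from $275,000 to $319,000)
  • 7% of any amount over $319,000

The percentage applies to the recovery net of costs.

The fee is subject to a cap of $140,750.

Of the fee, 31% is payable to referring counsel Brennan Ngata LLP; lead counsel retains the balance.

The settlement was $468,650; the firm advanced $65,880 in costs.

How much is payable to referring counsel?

$28,039.16

Fee base (net of costs): $468,650 − $65,880 = $402,770
First $122,000 at 36.5% = $44,530.00
Next $75,500 at 27% = $20,385.00
Next $77,500 at 18% = $13,950.00
Next $44,000 at 13% = $5,720.00
Remaining $83,770 at 7% = $5,863.90
Fee: $44,530.00 + $20,385.00 + $13,950.00 + $5,720.00 + $5,863.90 = $90,448.90
$90,448.90 is under the $140,750 cap.
Referral share: 31% of $90,448.90 = $28,039.16; lead counsel retains $90,448.90 − $28,039.16 = $62,409.74.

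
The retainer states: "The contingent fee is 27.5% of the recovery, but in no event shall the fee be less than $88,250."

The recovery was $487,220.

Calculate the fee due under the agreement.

27.5% of $487,220 = $133,985.50
That exceeds the $88,250 minimum.

$133,985.50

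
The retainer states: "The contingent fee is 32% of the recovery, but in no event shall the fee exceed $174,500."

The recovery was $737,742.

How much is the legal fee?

32% of $737,742 = $236,077.44
That exceeds the $174,500 cap, so the fee is capped at $174,500.

$174,500.00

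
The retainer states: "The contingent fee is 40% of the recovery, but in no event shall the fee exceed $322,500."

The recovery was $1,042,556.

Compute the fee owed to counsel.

40% of $1,042,556 = $417,022.40
That exceeds the $322,500 cap, so the fee is capped at $322,500.

$322,500.00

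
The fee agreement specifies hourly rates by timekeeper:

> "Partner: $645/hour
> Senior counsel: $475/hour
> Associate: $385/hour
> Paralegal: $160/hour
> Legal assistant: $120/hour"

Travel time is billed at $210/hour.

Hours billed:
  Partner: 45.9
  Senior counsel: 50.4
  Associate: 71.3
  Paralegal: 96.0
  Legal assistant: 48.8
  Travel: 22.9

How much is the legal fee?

Partner: 45.9 × $645 = $29,605.50
Senior counsel: 50.4 × $475 = $23,940.00
Associate: 71.3 × $385 = $27,450.50
Paralegal: 96.0 × $160 = $15,360.00
Legal assistant: 48.8 × $120 = $5,856.00
Subtotal: $29,605.50 + $23,940.00 + $27,450.50 + $15,360.00 + $5,856.00 = $102,212.00
Travel: 22.9 × $210 = $4,809.00
Total: $102,212.00 + $4,809.00 = $107,021.00

$107,021.00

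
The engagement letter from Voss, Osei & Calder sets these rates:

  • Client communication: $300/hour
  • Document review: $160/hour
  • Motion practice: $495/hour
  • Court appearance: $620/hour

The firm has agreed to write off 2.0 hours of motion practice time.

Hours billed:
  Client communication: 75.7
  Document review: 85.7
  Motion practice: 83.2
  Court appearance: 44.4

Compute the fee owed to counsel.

Client communication: 75.7 × $300 = $22,710.00
Document review: 85.7 × $160 = $13,712.00
Motion practice: 83.2 × $495 = $41,184.00
Court appearance: 44.4 × $620 = $27,528.00
Subtotal: $105,134.00
Write-off: 2.0 × $495 = $990.00
Total: $105,134.00 − $990.00 = $104,144.00

$104,144.00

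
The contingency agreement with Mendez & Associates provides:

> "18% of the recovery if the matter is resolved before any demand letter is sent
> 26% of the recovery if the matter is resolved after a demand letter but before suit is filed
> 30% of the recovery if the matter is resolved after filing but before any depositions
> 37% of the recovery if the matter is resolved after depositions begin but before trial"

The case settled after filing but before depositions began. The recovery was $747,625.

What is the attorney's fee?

$224,287.50

The matter settled after filing but before depositions began, so the 30% rate applies.
$747,625 × 30% = $224,287.50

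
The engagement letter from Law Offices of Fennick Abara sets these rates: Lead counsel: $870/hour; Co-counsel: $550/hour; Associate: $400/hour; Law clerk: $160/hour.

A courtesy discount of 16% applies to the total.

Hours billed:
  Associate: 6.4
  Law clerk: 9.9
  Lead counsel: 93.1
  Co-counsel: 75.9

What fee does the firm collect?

$106,584.24

Lead counsel: 93.1 × $870 = $80,997.00
Co-counsel: 75.9 × $550 = $41,745.00
Associate: 6.4 × $400 = $2,560.00
Law clerk: 9.9 × $160 = $1,584.00
Subtotal: $126,886.00
Less 16% discount: −$20,301.76
Total: $126,886.00 − $20,301.76 = $106,584.24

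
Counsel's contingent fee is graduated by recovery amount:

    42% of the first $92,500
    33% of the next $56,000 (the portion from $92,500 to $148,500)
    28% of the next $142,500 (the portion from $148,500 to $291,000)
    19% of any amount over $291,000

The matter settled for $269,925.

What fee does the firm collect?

$91,329.00

First $92,500 at 42% = $38,850.00
Next $56,000 at 33% = $18,480.00
Remaining $121,425 at 28% = $33,999.00
Fee: $38,850.00 + $18,480.00 + $33,999.00 = $91,329.00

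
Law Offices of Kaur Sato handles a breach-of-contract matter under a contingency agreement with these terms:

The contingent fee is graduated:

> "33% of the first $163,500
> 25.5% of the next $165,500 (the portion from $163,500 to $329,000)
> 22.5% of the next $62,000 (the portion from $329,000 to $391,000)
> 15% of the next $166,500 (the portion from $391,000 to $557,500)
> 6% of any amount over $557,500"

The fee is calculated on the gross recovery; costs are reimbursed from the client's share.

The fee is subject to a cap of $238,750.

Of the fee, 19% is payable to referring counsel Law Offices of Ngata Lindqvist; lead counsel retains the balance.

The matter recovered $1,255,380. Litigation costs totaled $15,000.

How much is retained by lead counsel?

Fee base is the gross recovery, $1,255,380; costs are reimbursed separately.
First $163,500 at 33% = $53,955.00
Next $165,500 at 25.5% = $42,202.50
Next $62,000 at 22.5% = $13,950.00
Next $166,500 at 15% = $24,975.00
Remaining $697,880 at 6% = $41,872.80
Fee: $53,955.00 + $42,202.50 + $13,950.00 + $24,975.00 + $41,872.80 = $176,955.30
$176,955.30 is under the $238,750 cap.
Referral share: 19% of $176,955.30 = $33,621.51; lead counsel retains $176,955.30 − $33,621.51 = $143,333.79.

$143,333.79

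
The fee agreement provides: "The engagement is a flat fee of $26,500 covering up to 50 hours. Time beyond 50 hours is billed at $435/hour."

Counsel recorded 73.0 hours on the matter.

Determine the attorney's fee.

Flat fee: $26,500.00
Excess hours: 73.0 − 50 = 23.0
Overrun: 23.0 × $435 = $10,005.00
Total: $26,500.00 + $10,005.00 = $36,505.00

$36,505.00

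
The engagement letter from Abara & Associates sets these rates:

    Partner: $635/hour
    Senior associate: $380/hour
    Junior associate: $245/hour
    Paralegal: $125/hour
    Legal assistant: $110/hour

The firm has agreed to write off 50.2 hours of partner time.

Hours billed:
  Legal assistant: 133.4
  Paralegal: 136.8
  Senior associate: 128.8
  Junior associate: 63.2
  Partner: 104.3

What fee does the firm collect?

$130,555.50

Partner: 104.3 × $635 = $66,230.50
Senior associate: 128.8 × $380 = $48,944.00
Junior associate: 63.2 × $245 = $15,484.00
Paralegal: 136.8 × $125 = $17,100.00
Legal assistant: 133.4 × $110 = $14,674.00
Subtotal: $162,432.50
Write-off: 50.2 × $635 = $31,877.00
Total: $162,432.50 − $31,877.00 = $130,555.50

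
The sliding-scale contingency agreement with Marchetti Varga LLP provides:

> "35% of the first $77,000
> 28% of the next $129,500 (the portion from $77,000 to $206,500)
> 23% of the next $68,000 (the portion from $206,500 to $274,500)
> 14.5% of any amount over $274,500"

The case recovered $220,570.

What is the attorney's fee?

$66,446.10

First $77,000 at 35% = $26,950.00
Next $129,500 at 28% = $36,260.00
Remaining $14,070 at 23% = $3,236.10
Fee: $26,950.00 + $36,260.00 + $3,236.10 = $66,446.10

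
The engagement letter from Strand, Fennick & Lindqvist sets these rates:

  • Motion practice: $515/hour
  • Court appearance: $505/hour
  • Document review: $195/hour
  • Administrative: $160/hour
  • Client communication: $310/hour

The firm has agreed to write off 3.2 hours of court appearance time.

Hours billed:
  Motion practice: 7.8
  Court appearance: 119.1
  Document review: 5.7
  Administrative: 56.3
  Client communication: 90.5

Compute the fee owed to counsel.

Motion practice: 7.8 × $515 = $4,017.00
Court appearance: 119.1 × $505 = $60,145.50
Document review: 5.7 × $195 = $1,111.50
Administrative: 56.3 × $160 = $9,008.00
Client communication: 90.5 × $310 = $28,055.00
Subtotal: $102,337.00
Write-off: 3.2 × $505 = $1,616.00
Total: $102,337.00 − $1,616.00 = $100,721.00

$100,721.00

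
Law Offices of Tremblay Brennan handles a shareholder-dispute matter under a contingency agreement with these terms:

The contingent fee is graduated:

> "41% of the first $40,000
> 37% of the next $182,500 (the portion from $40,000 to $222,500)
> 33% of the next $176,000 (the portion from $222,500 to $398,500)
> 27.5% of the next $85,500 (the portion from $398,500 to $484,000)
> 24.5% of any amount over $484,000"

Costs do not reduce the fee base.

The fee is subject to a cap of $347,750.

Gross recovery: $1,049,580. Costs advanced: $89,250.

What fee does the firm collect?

$304,084.60

Fee base is the gross recovery, $1,049,580; costs are reimbursed separately.
First $40,000 at 41% = $16,400.00
Next $182,500 at 37% = $67,525.00
Next $176,000 at 33% = $58,080.00
Next $85,500 at 27.5% = $23,512.50
Remaining $565,580 at 24.5% = $138,567.10
Fee: $16,400.00 + $67,525.00 + $58,080.00 + $23,512.50 + $138,567.10 = $304,084.60
$304,084.60 is under the $347,750 cap.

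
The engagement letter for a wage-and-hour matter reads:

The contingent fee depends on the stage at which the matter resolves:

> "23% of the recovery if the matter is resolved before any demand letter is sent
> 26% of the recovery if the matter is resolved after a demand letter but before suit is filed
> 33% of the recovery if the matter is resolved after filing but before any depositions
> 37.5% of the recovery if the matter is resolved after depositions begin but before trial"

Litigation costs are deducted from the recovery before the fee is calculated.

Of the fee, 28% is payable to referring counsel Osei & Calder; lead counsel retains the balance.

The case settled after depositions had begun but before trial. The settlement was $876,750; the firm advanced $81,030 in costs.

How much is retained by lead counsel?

$214,844.40

Fee base (net of costs): $876,750 − $81,030 = $795,720
The matter settled after depositions had begun but before trial, so the 37.5% rate applies.
$795,720 × 37.5% = $298,395.00
Referral share: 28% of $298,395.00 = $83,550.60; lead counsel retains $298,395.00 − $83,550.60 = $214,844.40.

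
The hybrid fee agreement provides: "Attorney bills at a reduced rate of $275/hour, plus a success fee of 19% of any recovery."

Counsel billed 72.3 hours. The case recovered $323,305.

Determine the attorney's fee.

$81,310.45

Hourly: 72.3 × $275 = $19,882.50
Success fee: 19% of $323,305 = $61,427.95
Total: $19,882.50 + $61,427.95 = $81,310.45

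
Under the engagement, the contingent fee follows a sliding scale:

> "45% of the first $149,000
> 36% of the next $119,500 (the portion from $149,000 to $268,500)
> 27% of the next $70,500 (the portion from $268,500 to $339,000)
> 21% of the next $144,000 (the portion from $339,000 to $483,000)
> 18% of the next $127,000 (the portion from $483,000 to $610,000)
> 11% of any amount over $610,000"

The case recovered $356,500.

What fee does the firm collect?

$132,780.00

First $149,000 at 45% = $67,050.00
Next $119,500 at 36% = $43,020.00
Next $70,500 at 27% = $19,035.00
Remaining $17,500 at 21% = $3,675.00
Fee: $67,050.00 + $43,020.00 + $19,035.00 + $3,675.00 = $132,780.00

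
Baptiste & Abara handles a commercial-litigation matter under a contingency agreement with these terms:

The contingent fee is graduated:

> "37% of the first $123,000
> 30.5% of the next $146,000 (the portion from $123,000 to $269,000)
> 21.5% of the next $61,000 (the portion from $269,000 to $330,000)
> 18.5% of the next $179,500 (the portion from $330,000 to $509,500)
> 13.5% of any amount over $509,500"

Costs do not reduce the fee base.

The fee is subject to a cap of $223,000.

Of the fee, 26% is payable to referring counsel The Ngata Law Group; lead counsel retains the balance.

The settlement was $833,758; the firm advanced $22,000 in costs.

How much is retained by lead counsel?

Fee base is the gross recovery, $833,758; costs are reimbursed separately.
First $123,000 at 37% = $45,510.00
Next $146,000 at 30.5% = $44,530.00
Next $61,000 at 21.5% = $13,115.00
Next $179,500 at 18.5% = $33,207.50
Remaining $324,258 at 13.5% = $43,774.83
Fee: $45,510.00 + $44,530.00 + $13,115.00 + $33,207.50 + $43,774.83 = $180,137.33
$180,137.33 is under the $223,000 cap.
Referral share: 26% of $180,137.33 = $46,835.71; lead counsel retains $180,137.33 − $46,835.71 = $133,301.62.

$133,301.62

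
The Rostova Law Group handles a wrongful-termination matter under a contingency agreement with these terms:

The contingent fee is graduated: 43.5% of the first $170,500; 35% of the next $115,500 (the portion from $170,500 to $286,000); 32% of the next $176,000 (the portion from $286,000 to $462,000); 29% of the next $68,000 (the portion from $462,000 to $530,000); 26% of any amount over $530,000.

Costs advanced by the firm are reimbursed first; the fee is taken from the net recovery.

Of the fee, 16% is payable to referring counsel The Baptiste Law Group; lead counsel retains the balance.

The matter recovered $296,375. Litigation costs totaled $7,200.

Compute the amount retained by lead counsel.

Fee base (net of costs): $296,375 − $7,200 = $289,175
First $170,500 at 43.5% = $74,167.50
Next $115,500 at 35% = $40,425.00
Remaining $3,175 at 32% = $1,016.00
Fee: $74,167.50 + $40,425.00 + $1,016.00 = $115,608.50
Referral share: 16% of $115,608.50 = $18,497.36; lead counsel retains $115,608.50 − $18,497.36 = $97,111.14.

$97,111.14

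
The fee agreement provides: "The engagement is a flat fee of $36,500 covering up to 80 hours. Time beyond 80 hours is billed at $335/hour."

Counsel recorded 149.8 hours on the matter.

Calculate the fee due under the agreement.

Flat fee: $36,500.00
Excess hours: 149.8 − 80 = 69.8
Overrun: 69.8 × $335 = $23,383.00
Total: $36,500.00 + $23,383.00 = $59,883.00

$59,883.00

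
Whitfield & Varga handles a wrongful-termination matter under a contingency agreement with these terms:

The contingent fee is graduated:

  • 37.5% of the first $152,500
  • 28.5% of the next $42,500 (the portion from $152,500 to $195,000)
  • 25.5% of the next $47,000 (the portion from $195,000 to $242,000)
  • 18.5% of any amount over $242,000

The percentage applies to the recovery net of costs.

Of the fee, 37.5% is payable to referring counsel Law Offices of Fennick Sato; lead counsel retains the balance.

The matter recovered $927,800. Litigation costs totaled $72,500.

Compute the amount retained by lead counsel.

Fee base (net of costs): $927,800 − $72,500 = $855,300
First $152,500 at 37.5% = $57,187.50
Next $42,500 at 28.5% = $12,112.50
Next $47,000 at 25.5% = $11,985.00
Remaining $613,300 at 18.5% = $113,460.50
Fee: $57,187.50 + $12,112.50 + $11,985.00 + $113,460.50 = $194,745.50
Referral share: 37.5% of $194,745.50 = $73,029.56; lead counsel retains $194,745.50 − $73,029.56 = $121,715.94.

$121,715.94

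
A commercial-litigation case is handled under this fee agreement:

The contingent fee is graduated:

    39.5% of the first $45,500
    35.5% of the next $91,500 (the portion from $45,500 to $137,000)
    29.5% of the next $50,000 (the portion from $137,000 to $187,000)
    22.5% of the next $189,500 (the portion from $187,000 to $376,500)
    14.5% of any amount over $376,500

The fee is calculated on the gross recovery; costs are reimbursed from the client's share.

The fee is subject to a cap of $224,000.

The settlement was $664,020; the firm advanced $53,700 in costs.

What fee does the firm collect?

Fee base is the gross recovery, $664,020; costs are reimbursed separately.
First $45,500 at 39.5% = $17,972.50
Next $91,500 at 35.5% = $32,482.50
Next $50,000 at 29.5% = $14,750.00
Next $189,500 at 22.5% = $42,637.50
Remaining $287,520 at 14.5% = $41,690.40
Fee: $17,972.50 + $32,482.50 + $14,750.00 + $42,637.50 + $41,690.40 = $149,532.90
$149,532.90 is under the $224,000 cap.

$149,532.90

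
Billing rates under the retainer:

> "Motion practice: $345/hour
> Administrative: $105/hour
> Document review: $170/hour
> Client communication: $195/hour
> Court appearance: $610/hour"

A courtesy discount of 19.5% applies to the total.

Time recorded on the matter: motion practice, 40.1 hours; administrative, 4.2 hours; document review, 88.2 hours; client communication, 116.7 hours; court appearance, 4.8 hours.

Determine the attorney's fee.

Motion practice: 40.1 × $345 = $13,834.50
Administrative: 4.2 × $105 = $441.00
Document review: 88.2 × $170 = $14,994.00
Client communication: 116.7 × $195 = $22,756.50
Court appearance: 4.8 × $610 = $2,928.00
Subtotal: $54,954.00
Less 19.5% discount: −$10,716.03
Total: $54,954.00 − $10,716.03 = $44,237.97

$44,237.97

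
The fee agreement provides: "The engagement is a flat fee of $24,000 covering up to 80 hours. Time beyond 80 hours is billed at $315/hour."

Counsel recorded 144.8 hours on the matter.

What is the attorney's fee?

Flat fee: $24,000.00
Excess hours: 144.8 − 80 = 64.8
Overrun: 64.8 × $315 = $20,412.00
Total: $24,000.00 + $20,412.00 = $44,412.00

$44,412.00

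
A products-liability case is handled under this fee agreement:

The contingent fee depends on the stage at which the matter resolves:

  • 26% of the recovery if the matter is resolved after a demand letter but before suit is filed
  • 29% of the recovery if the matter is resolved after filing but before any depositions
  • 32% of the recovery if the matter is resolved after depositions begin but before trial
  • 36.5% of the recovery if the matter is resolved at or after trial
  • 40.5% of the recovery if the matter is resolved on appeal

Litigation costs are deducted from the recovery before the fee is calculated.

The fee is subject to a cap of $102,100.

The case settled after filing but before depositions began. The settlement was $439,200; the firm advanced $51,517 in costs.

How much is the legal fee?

Fee base (net of costs): $439,200 − $51,517 = $387,683
The matter settled after filing but before depositions began, so the 29% rate applies.
$387,683 × 29% = $112,428.07
$112,428.07 exceeds the $102,100 cap, so the fee is capped at $102,100.00.

$102,100.00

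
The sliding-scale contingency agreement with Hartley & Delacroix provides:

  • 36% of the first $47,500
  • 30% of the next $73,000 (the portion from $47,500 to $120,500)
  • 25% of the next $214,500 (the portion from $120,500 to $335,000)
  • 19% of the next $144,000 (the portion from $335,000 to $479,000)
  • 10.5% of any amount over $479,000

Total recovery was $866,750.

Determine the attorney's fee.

$160,698.75

First $47,500 at 36% = $17,100.00
Next $73,000 at 30% = $21,900.00
Next $214,500 at 25% = $53,625.00
Next $144,000 at 19% = $27,360.00
Remaining $387,750 at 10.5% = $40,713.75
Fee: $17,100.00 + $21,900.00 + $53,625.00 + $27,360.00 + $40,713.75 = $160,698.75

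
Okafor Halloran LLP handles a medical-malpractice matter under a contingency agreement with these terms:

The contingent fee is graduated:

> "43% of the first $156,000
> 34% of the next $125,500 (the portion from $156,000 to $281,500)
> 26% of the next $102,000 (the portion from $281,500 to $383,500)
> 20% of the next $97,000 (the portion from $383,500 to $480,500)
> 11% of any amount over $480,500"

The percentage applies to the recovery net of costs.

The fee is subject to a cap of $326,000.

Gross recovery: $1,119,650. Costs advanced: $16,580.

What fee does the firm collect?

$224,152.70

Fee base (net of costs): $1,119,650 − $16,580 = $1,103,070
First $156,000 at 43% = $67,080.00
Next $125,500 at 34% = $42,670.00
Next $102,000 at 26% = $26,520.00
Next $97,000 at 20% = $19,400.00
Remaining $622,570 at 11% = $68,482.70
Fee: $67,080.00 + $42,670.00 + $26,520.00 + $19,400.00 + $68,482.70 = $224,152.70
$224,152.70 is under the $326,000 cap.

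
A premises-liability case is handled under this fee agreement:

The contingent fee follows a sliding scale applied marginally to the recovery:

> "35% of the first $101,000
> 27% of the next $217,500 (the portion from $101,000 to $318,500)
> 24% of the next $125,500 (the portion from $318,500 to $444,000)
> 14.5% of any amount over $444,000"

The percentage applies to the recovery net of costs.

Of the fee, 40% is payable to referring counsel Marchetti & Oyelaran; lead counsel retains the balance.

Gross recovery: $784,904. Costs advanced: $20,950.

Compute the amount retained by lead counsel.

$102,353.00

Fee base (net of costs): $784,904 − $20,950 = $763,954
First $101,000 at 35% = $35,350.00
Next $217,500 at 27% = $58,725.00
Next $125,500 at 24% = $30,120.00
Remaining $319,954 at 14.5% = $46,393.33
Fee: $35,350.00 + $58,725.00 + $30,120.00 + $46,393.33 = $170,588.33
Referral share: 40% of $170,588.33 = $68,235.33; lead counsel retains $170,588.33 − $68,235.33 = $102,353.00.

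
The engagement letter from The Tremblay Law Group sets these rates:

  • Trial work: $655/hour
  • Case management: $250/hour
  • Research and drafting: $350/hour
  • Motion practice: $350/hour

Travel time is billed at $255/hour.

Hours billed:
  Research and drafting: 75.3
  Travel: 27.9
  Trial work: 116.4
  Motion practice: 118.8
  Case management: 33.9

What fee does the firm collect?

Trial work: 116.4 × $655 = $76,242.00
Case management: 33.9 × $250 = $8,475.00
Research and drafting: 75.3 × $350 = $26,355.00
Motion practice: 118.8 × $350 = $41,580.00
Subtotal: $76,242.00 + $8,475.00 + $26,355.00 + $41,580.00 = $152,652.00
Travel: 27.9 × $255 = $7,114.50
Total: $152,652.00 + $7,114.50 = $159,766.50

$159,766.50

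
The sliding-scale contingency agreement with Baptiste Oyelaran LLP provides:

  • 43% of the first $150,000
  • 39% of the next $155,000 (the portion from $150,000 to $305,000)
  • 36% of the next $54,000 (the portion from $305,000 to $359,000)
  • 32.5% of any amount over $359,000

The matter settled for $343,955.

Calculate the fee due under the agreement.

First $150,000 at 43% = $64,500.00
Next $155,000 at 39% = $60,450.00
Remaining $38,955 at 36% = $14,023.80
Fee: $64,500.00 + $60,450.00 + $14,023.80 = $138,973.80

$138,973.80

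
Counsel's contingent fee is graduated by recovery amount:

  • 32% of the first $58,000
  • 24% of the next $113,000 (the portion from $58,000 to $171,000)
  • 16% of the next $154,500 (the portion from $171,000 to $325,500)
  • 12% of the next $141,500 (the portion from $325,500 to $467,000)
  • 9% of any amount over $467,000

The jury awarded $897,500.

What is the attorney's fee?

First $58,000 at 32% = $18,560.00
Next $113,000 at 24% = $27,120.00
Next $154,500 at 16% = $24,720.00
Next $141,500 at 12% = $16,980.00
Remaining $430,500 at 9% = $38,745.00
Fee: $18,560.00 + $27,120.00 + $24,720.00 + $16,980.00 + $38,745.00 = $126,125.00

$126,125.00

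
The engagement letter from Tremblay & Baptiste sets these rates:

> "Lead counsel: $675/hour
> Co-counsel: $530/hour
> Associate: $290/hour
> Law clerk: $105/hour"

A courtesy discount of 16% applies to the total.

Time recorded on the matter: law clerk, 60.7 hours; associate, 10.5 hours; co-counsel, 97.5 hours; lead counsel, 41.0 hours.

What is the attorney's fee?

$74,565.54

Lead counsel: 41.0 × $675 = $27,675.00
Co-counsel: 97.5 × $530 = $51,675.00
Associate: 10.5 × $290 = $3,045.00
Law clerk: 60.7 × $105 = $6,373.50
Subtotal: $88,768.50
Less 16% discount: −$14,202.96
Total: $88,768.50 − $14,202.96 = $74,565.54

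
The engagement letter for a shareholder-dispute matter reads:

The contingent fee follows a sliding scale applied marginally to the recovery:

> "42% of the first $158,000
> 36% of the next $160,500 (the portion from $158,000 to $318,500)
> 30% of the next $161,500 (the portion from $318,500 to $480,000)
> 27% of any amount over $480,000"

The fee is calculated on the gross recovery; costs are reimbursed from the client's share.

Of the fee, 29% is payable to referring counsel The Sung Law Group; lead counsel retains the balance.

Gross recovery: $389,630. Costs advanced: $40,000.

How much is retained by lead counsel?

Fee base is the gross recovery, $389,630; costs are reimbursed separately.
First $158,000 at 42% = $66,360.00
Next $160,500 at 36% = $57,780.00
Remaining $71,130 at 30% = $21,339.00
Fee: $66,360.00 + $57,780.00 + $21,339.00 = $145,479.00
Referral share: 29% of $145,479.00 = $42,188.91; lead counsel retains $145,479.00 − $42,188.91 = $103,290.09.

$103,290.09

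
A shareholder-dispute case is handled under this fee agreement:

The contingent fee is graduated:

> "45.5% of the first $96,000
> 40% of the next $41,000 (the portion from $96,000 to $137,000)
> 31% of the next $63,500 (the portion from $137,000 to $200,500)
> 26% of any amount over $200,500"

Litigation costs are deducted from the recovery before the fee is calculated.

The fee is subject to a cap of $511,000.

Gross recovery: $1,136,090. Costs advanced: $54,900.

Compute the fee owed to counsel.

$308,744.40

Fee base (net of costs): $1,136,090 − $54,900 = $1,081,190
First $96,000 at 45.5% = $43,680.00
Next $41,000 at 40% = $16,400.00
Next $63,500 at 31% = $19,685.00
Remaining $880,690 at 26% = $228,979.40
Fee: $43,680.00 + $16,400.00 + $19,685.00 + $228,979.40 = $308,744.40
$308,744.40 is under the $511,000 cap.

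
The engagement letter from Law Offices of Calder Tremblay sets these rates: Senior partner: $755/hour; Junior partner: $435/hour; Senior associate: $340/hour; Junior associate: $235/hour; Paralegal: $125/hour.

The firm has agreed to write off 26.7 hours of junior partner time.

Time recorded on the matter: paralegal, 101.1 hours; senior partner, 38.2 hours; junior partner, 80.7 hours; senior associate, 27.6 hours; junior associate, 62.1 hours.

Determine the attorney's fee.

Senior partner: 38.2 × $755 = $28,841.00
Junior partner: 80.7 × $435 = $35,104.50
Senior associate: 27.6 × $340 = $9,384.00
Junior associate: 62.1 × $235 = $14,593.50
Paralegal: 101.1 × $125 = $12,637.50
Subtotal: $100,560.50
Write-off: 26.7 × $435 = $11,614.50
Total: $100,560.50 − $11,614.50 = $88,946.00

$88,946.00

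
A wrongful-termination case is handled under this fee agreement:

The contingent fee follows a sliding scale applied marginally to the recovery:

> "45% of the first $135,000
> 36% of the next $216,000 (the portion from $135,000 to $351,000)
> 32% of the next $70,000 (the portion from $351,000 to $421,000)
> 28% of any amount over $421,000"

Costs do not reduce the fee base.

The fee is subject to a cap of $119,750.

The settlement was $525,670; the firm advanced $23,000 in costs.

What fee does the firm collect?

Fee base is the gross recovery, $525,670; costs are reimbursed separately.
First $135,000 at 45% = $60,750.00
Next $216,000 at 36% = $77,760.00
Next $70,000 at 32% = $22,400.00
Remaining $104,670 at 28% = $29,307.60
Fee: $60,750.00 + $77,760.00 + $22,400.00 + $29,307.60 = $190,217.60
$190,217.60 exceeds the $119,750 cap, so the fee is capped at $119,750.00.

$119,750.00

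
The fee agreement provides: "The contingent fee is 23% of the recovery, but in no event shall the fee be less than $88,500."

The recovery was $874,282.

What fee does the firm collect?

$201,084.86

23% of $874,282 = $201,084.86
That exceeds the $88,500 minimum.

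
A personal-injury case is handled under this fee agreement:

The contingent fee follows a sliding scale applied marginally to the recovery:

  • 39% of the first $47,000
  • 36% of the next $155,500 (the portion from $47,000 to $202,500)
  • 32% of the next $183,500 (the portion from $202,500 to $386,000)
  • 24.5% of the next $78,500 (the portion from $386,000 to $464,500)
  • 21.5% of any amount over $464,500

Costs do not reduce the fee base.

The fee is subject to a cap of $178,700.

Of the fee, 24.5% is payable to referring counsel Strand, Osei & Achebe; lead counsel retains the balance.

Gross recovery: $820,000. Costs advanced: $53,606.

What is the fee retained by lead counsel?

$134,918.50

Fee base is the gross recovery, $820,000; costs are reimbursed separately.
First $47,000 at 39% = $18,330.00
Next $155,500 at 36% = $55,980.00
Next $183,500 at 32% = $58,720.00
Next $78,500 at 24.5% = $19,232.50
Remaining $355,500 at 21.5% = $76,432.50
Fee: $18,330.00 + $55,980.00 + $58,720.00 + $19,232.50 + $76,432.50 = $228,695.00
$228,695.00 exceeds the $178,700 cap, so the fee is capped at $178,700.00.
Referral share: 24.5% of $178,700.00 = $43,781.50; lead counsel retains $178,700.00 − $43,781.50 = $134,918.50.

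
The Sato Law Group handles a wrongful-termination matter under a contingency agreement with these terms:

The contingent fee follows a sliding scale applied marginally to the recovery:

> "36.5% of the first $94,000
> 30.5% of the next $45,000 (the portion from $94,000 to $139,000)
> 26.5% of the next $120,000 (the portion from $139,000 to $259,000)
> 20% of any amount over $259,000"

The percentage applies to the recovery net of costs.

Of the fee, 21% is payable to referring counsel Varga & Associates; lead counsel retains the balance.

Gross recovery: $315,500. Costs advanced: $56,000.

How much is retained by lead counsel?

$63,148.65

Fee base (net of costs): $315,500 − $56,000 = $259,500
First $94,000 at 36.5% = $34,310.00
Next $45,000 at 30.5% = $13,725.00
Next $120,000 at 26.5% = $31,800.00
Remaining $500 at 20% = $100.00
Fee: $34,310.00 + $13,725.00 + $31,800.00 + $100.00 = $79,935.00
Referral share: 21% of $79,935.00 = $16,786.35; lead counsel retains $79,935.00 − $16,786.35 = $63,148.65.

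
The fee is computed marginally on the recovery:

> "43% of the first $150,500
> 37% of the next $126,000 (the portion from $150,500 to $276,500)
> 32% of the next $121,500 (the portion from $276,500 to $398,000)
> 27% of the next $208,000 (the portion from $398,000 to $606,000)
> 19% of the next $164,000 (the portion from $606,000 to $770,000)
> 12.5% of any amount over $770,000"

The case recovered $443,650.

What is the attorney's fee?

First $150,500 at 43% = $64,715.00
Next $126,000 at 37% = $46,620.00
Next $121,500 at 32% = $38,880.00
Remaining $45,650 at 27% = $12,325.50
Fee: $64,715.00 + $46,620.00 + $38,880.00 + $12,325.50 = $162,540.50

$162,540.50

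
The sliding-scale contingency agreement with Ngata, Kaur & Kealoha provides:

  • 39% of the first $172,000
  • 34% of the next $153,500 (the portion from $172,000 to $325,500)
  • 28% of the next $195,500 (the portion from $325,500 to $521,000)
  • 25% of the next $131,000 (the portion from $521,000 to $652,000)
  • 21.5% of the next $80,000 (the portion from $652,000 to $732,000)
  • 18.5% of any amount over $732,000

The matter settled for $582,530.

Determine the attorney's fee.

$189,392.50

First $172,000 at 39% = $67,080.00
Next $153,500 at 34% = $52,190.00
Next $195,500 at 28% = $54,740.00
Remaining $61,530 at 25% = $15,382.50
Fee: $67,080.00 + $52,190.00 + $54,740.00 + $15,382.50 = $189,392.50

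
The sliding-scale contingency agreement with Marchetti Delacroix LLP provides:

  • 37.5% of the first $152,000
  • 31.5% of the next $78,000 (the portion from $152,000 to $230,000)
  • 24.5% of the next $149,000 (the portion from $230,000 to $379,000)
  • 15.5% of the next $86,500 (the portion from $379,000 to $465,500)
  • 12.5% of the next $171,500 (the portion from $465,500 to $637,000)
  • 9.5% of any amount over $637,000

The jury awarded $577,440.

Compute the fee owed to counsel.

First $152,000 at 37.5% = $57,000.00
Next $78,000 at 31.5% = $24,570.00
Next $149,000 at 24.5% = $36,505.00
Next $86,500 at 15.5% = $13,407.50
Remaining $111,940 at 12.5% = $13,992.50
Fee: $57,000.00 + $24,570.00 + $36,505.00 + $13,407.50 + $13,992.50 = $145,475.00

$145,475.00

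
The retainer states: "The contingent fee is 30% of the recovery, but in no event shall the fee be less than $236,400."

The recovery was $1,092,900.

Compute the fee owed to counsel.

30% of $1,092,900 = $327,870.00
That exceeds the $236,400 minimum.

$327,870.00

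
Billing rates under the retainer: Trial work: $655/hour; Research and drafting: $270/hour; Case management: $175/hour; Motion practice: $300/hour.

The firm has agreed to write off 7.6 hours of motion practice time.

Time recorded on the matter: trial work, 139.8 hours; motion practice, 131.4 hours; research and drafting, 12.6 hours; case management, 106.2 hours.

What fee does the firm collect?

$150,696.00

Trial work: 139.8 × $655 = $91,569.00
Research and drafting: 12.6 × $270 = $3,402.00
Case management: 106.2 × $175 = $18,585.00
Motion practice: 131.4 × $300 = $39,420.00
Subtotal: $152,976.00
Write-off: 7.6 × $300 = $2,280.00
Total: $152,976.00 − $2,280.00 = $150,696.00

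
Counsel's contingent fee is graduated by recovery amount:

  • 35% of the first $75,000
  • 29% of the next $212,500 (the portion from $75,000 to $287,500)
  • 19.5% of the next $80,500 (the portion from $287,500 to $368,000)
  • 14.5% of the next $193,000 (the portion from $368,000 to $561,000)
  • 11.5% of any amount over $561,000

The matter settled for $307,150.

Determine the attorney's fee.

First $75,000 at 35% = $26,250.00
Next $212,500 at 29% = $61,625.00
Remaining $19,650 at 19.5% = $3,831.75
Fee: $26,250.00 + $61,625.00 + $3,831.75 = $91,706.75

$91,706.75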